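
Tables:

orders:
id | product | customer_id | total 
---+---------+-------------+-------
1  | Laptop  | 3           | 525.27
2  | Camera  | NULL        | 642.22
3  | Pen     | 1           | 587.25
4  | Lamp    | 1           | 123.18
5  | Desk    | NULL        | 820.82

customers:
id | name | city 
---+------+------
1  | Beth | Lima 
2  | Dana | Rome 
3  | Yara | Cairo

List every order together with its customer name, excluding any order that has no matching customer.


INNER JOIN keeps only orders rows whose customer_id matches an id in customers. Walk through each order:
  - order 1 (Laptop): customer_id=3 -> matches Yara
  - order 2 (Camera): customer_id=NULL, no match -> dropped
  - order 3 (Pen): customer_id=1 -> matches Beth
  - order 4 (Lamp): customer_id=1 -> matches Beth
  - order 5 (Desk): customer_id=NULL, no match -> dropped
So 2 of 5 rows are dropped.

SQL:
SELECT a.product, b.name AS customer
FROM orders a
INNER JOIN customers b ON a.customer_id = b.id

Result:
product | customer
--------+---------
Laptop  | Yara    
Pen     | Beth    
Lamp    | Beth    


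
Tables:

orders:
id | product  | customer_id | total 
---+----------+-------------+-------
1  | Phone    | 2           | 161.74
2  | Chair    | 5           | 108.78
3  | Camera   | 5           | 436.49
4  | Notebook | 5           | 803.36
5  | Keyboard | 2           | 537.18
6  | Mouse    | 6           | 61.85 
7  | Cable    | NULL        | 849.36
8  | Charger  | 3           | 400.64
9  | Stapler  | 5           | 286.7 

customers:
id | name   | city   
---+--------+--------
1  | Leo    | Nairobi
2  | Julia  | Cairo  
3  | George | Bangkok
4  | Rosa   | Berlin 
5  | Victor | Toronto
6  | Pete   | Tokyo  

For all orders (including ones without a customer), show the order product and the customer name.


LEFT JOIN keeps every row from orders (the left table); where customer_id has no match in customers, the customer columns become NULL. Walk through each order:
  - order 1 (Phone): customer_id=2 -> matches Julia
  - order 2 (Chair): customer_id=5 -> matches Victor
  - order 3 (Camera): customer_id=5 -> matches Victor
  - order 4 (Notebook): customer_id=5 -> matches Victor
  - order 5 (Keyboard): customer_id=2 -> matches Julia
  - order 6 (Mouse): customer_id=6 -> matches Pete
  - order 7 (Cable): customer_id=NULL, no match -> kept with NULL
  - order 8 (Charger): customer_id=3 -> matches George
  - order 9 (Stapler): customer_id=5 -> matches Victor
All 9 rows appear; 1 has NULL customer.

SQL:
SELECT a.product, b.name AS customer
FROM orders a
LEFT JOIN customers b ON a.customer_id = b.id

Result:
product  | customer
---------+---------
Phone    | Julia   
Chair    | Victor  
Camera   | Victor  
Notebook | Victor  
Keyboard | Julia   
Mouse    | Pete    
Cable    | NULL    
Charger  | George  
Stapler  | Victor  


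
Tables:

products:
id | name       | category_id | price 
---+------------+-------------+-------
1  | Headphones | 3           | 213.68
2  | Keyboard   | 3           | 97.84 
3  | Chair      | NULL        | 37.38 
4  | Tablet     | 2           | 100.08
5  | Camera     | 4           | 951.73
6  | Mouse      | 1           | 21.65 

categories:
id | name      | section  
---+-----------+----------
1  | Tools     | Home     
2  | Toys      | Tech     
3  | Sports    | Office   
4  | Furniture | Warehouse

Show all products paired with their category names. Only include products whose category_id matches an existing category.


INNER JOIN keeps only products rows whose category_id matches an id in categories. Walk through each product:
  - product 1 (Headphones): category_id=3 -> matches Sports
  - product 2 (Keyboard): category_id=3 -> matches Sports
  - product 3 (Chair): category_id=NULL, no match -> dropped
  - product 4 (Tablet): category_id=2 -> matches Toys
  - product 5 (Camera): category_id=4 -> matches Furniture
  - product 6 (Mouse): category_id=1 -> matches Tools
So 1 of 6 rows is dropped.

SQL:
SELECT a.name, b.name AS category
FROM products a
INNER JOIN categories b ON a.category_id = b.id

Result:
name       | category 
-----------+----------
Headphones | Sports   
Keyboard   | Sports   
Tablet     | Toys     
Camera     | Furniture
Mouse      | Tools    


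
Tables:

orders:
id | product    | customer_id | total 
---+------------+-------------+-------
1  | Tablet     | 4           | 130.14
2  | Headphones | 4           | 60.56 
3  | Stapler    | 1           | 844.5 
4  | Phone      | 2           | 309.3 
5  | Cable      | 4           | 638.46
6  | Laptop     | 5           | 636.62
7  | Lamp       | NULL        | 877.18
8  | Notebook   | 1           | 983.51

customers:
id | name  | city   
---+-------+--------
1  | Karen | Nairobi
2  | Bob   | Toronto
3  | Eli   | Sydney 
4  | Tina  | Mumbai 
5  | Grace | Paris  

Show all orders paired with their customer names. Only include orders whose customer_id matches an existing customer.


INNER JOIN keeps only orders rows whose customer_id matches an id in customers. Walk through each order:
  - order 1 (Tablet): customer_id=4 -> matches Tina
  - order 2 (Headphones): customer_id=4 -> matches Tina
  - order 3 (Stapler): customer_id=1 -> matches Karen
  - order 4 (Phone): customer_id=2 -> matches Bob
  - order 5 (Cable): customer_id=4 -> matches Tina
  - order 6 (Laptop): customer_id=5 -> matches Grace
  - order 7 (Lamp): customer_id=NULL, no match -> dropped
  - order 8 (Notebook): customer_id=1 -> matches Karen
So 1 of 8 rows is dropped.

SQL:
SELECT a.product, b.name AS customer
FROM orders a
INNER JOIN customers b ON a.customer_id = b.id

Result:
product    | customer
-----------+---------
Tablet     | Tina    
Headphones | Tina    
Stapler    | Karen   
Phone      | Bob     
Cable      | Tina    
Laptop     | Grace   
Notebook   | Karen   


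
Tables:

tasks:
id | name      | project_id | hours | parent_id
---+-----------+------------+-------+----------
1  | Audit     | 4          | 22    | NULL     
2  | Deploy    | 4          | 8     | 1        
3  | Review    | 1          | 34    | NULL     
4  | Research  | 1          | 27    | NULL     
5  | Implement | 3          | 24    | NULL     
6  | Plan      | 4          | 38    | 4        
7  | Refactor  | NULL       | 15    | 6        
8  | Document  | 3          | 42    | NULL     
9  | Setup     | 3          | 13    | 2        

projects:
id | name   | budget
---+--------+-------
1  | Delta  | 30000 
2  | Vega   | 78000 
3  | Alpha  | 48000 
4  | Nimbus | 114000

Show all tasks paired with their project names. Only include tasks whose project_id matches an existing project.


INNER JOIN keeps only tasks rows whose project_id matches an id in projects. Walk through each task:
  - task 1 (Audit): project_id=4 -> matches Nimbus
  - task 2 (Deploy): project_id=4 -> matches Nimbus
  - task 3 (Review): project_id=1 -> matches Delta
  - task 4 (Research): project_id=1 -> matches Delta
  - task 5 (Implement): project_id=3 -> matches Alpha
  - task 6 (Plan): project_id=4 -> matches Nimbus
  - task 7 (Refactor): project_id=NULL, no match -> dropped
  - task 8 (Document): project_id=3 -> matches Alpha
  - task 9 (Setup): project_id=3 -> matches Alpha
So 1 of 9 rows is dropped.

SQL:
SELECT a.name, b.name AS project
FROM tasks a
INNER JOIN projects b ON a.project_id = b.id

Result:
name      | project
----------+--------
Audit     | Nimbus 
Deploy    | Nimbus 
Review    | Delta  
Research  | Delta  
Implement | Alpha  
Plan      | Nimbus 
Document  | Alpha  
Setup     | Alpha  


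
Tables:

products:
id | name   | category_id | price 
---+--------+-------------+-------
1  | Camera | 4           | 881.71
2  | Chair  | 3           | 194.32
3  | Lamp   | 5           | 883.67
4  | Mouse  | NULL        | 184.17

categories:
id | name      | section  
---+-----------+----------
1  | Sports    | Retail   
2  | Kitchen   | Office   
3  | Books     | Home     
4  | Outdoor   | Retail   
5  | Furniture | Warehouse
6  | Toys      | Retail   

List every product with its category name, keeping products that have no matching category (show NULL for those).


LEFT JOIN keeps every row from products (the left table); where category_id has no match in categories, the category columns become NULL. Walk through each product:
  - product 1 (Camera): category_id=4 -> matches Outdoor
  - product 2 (Chair): category_id=3 -> matches Books
  - product 3 (Lamp): category_id=5 -> matches Furniture
  - product 4 (Mouse): category_id=NULL, no match -> kept with NULL
All 4 rows appear; 1 has NULL category.

SQL:
SELECT a.name, b.name AS category
FROM products a
LEFT JOIN categories b ON a.category_id = b.id

Result:
name   | category 
-------+----------
Camera | Outdoor  
Chair  | Books    
Lamp   | Furniture
Mouse  | NULL     


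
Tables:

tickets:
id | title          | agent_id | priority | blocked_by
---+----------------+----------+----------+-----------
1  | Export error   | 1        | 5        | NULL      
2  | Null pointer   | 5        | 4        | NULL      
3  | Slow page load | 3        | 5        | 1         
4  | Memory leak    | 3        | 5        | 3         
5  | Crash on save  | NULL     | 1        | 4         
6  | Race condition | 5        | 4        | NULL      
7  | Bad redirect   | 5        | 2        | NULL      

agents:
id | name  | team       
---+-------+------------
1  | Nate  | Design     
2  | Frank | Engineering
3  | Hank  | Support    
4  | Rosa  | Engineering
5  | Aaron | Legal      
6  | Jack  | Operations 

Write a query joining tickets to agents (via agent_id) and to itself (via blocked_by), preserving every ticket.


Two LEFT JOINs from the same base table tickets: one to agents via agent_id, one to tickets itself via blocked_by. Both are LEFT so every ticket is preserved.
Match against agents:
  - ticket 1 (Export error): agent_id=1 -> matches Nate
  - ticket 2 (Null pointer): agent_id=5 -> matches Aaron
  - ticket 3 (Slow page load): agent_id=3 -> matches Hank
  - ticket 4 (Memory leak): agent_id=3 -> matches Hank
  - ticket 5 (Crash on save): agent_id=NULL, no match -> kept with NULL
  - ticket 6 (Race condition): agent_id=5 -> matches Aaron
  - ticket 7 (Bad redirect): agent_id=5 -> matches Aaron
Match against tickets (self):
  - ticket 1 (Export error): blocked_by=NULL -> NULL
  - ticket 2 (Null pointer): blocked_by=NULL -> NULL
  - ticket 3 (Slow page load): blocked_by=1 -> Export error
  - ticket 4 (Memory leak): blocked_by=3 -> Slow page load
  - ticket 5 (Crash on save): blocked_by=4 -> Memory leak
  - ticket 6 (Race condition): blocked_by=NULL -> NULL
  - ticket 7 (Bad redirect): blocked_by=NULL -> NULL

SQL:
SELECT a.title, b.name AS agent, c.title AS blocked_by
FROM tickets a
LEFT JOIN agents b ON a.agent_id = b.id
LEFT JOIN tickets c ON a.blocked_by = c.id

Result:
title          | agent | blocked_by    
---------------+-------+---------------
Export error   | Nate  | NULL          
Null pointer   | Aaron | NULL          
Slow page load | Hank  | Export error  
Memory leak    | Hank  | Slow page load
Crash on save  | NULL  | Memory leak   
Race condition | Aaron | NULL          
Bad redirect   | Aaron | NULL          


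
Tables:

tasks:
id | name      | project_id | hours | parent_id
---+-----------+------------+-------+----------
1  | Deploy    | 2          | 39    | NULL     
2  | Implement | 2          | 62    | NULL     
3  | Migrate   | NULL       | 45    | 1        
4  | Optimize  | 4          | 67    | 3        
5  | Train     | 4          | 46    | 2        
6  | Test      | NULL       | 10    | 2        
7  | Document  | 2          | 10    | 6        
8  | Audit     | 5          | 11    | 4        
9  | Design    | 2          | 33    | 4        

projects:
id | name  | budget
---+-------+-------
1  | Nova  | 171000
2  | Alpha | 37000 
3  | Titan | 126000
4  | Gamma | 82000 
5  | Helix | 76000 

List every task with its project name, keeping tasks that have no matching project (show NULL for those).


LEFT JOIN keeps every row from tasks (the left table); where project_id has no match in projects, the project columns become NULL. Walk through each task:
  - task 1 (Deploy): project_id=2 -> matches Alpha
  - task 2 (Implement): project_id=2 -> matches Alpha
  - task 3 (Migrate): project_id=NULL, no match -> kept with NULL
  - task 4 (Optimize): project_id=4 -> matches Gamma
  - task 5 (Train): project_id=4 -> matches Gamma
  - task 6 (Test): project_id=NULL, no match -> kept with NULL
  - task 7 (Document): project_id=2 -> matches Alpha
  - task 8 (Audit): project_id=5 -> matches Helix
  - task 9 (Design): project_id=2 -> matches Alpha
All 9 rows appear; 2 have NULL project.

SQL:
SELECT a.name, b.name AS project
FROM tasks a
LEFT JOIN projects b ON a.project_id = b.id

Result:
name      | project
----------+--------
Deploy    | Alpha  
Implement | Alpha  
Migrate   | NULL   
Optimize  | Gamma  
Train     | Gamma  
Test      | NULL   
Document  | Alpha  
Audit     | Helix  
Design    | Alpha  


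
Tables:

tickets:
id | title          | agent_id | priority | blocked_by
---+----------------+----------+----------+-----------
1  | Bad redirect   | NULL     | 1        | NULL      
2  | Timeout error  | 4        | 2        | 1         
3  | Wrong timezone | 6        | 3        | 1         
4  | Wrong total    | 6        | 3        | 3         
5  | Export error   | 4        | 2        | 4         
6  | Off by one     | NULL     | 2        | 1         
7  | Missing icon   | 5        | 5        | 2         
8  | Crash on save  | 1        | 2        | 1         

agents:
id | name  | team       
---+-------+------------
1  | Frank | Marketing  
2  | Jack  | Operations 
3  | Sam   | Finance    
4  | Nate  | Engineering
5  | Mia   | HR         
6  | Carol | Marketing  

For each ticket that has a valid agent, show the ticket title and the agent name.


INNER JOIN keeps only tickets rows whose agent_id matches an id in agents. Walk through each ticket:
  - ticket 1 (Bad redirect): agent_id=NULL, no match -> dropped
  - ticket 2 (Timeout error): agent_id=4 -> matches Nate
  - ticket 3 (Wrong timezone): agent_id=6 -> matches Carol
  - ticket 4 (Wrong total): agent_id=6 -> matches Carol
  - ticket 5 (Export error): agent_id=4 -> matches Nate
  - ticket 6 (Off by one): agent_id=NULL, no match -> dropped
  - ticket 7 (Missing icon): agent_id=5 -> matches Mia
  - ticket 8 (Crash on save): agent_id=1 -> matches Frank
So 2 of 8 rows are dropped.

SQL:
SELECT a.title, b.name AS agent
FROM tickets a
INNER JOIN agents b ON a.agent_id = b.id

Result:
title          | agent
---------------+------
Timeout error  | Nate 
Wrong timezone | Carol
Wrong total    | Carol
Export error   | Nate 
Missing icon   | Mia  
Crash on save  | Frank


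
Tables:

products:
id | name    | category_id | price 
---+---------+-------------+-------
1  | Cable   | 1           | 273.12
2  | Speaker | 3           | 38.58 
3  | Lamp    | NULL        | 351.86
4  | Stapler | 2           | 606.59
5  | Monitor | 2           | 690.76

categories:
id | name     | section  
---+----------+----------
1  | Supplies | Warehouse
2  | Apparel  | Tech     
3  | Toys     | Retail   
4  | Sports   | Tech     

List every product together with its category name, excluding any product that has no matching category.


INNER JOIN keeps only products rows whose category_id matches an id in categories. Walk through each product:
  - product 1 (Cable): category_id=1 -> matches Supplies
  - product 2 (Speaker): category_id=3 -> matches Toys
  - product 3 (Lamp): category_id=NULL, no match -> dropped
  - product 4 (Stapler): category_id=2 -> matches Apparel
  - product 5 (Monitor): category_id=2 -> matches Apparel
So 1 of 5 rows is dropped.

SQL:
SELECT a.name, b.name AS category
FROM products a
INNER JOIN categories b ON a.category_id = b.id

Result:
name    | category
--------+---------
Cable   | Supplies
Speaker | Toys    
Stapler | Apparel 
Monitor | Apparel 


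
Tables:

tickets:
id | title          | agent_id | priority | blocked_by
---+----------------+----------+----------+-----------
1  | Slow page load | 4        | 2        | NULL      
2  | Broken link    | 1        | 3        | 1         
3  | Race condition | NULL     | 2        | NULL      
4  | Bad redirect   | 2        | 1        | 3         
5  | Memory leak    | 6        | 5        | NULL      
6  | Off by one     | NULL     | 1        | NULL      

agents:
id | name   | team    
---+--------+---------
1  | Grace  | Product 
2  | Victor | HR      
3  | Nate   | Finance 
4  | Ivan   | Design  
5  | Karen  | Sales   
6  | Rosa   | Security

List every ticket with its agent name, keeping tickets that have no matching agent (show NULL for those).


LEFT JOIN keeps every row from tickets (the left table); where agent_id has no match in agents, the agent columns become NULL. Walk through each ticket:
  - ticket 1 (Slow page load): agent_id=4 -> matches Ivan
  - ticket 2 (Broken link): agent_id=1 -> matches Grace
  - ticket 3 (Race condition): agent_id=NULL, no match -> kept with NULL
  - ticket 4 (Bad redirect): agent_id=2 -> matches Victor
  - ticket 5 (Memory leak): agent_id=6 -> matches Rosa
  - ticket 6 (Off by one): agent_id=NULL, no match -> kept with NULL
All 6 rows appear; 2 have NULL agent.

SQL:
SELECT a.title, b.name AS agent
FROM tickets a
LEFT JOIN agents b ON a.agent_id = b.id

Result:
title          | agent 
---------------+-------
Slow page load | Ivan  
Broken link    | Grace 
Race condition | NULL  
Bad redirect   | Victor
Memory leak    | Rosa  
Off by one     | NULL  


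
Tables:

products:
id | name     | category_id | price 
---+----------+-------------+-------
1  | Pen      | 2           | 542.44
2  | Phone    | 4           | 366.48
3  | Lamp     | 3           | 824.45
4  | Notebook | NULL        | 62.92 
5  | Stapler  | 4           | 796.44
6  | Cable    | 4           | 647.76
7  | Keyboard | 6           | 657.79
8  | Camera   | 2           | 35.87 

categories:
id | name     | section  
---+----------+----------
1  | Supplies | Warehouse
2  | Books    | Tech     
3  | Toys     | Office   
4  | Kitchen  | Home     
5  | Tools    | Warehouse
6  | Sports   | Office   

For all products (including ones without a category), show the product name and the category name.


LEFT JOIN keeps every row from products (the left table); where category_id has no match in categories, the category columns become NULL. Walk through each product:
  - product 1 (Pen): category_id=2 -> matches Books
  - product 2 (Phone): category_id=4 -> matches Kitchen
  - product 3 (Lamp): category_id=3 -> matches Toys
  - product 4 (Notebook): category_id=NULL, no match -> kept with NULL
  - product 5 (Stapler): category_id=4 -> matches Kitchen
  - product 6 (Cable): category_id=4 -> matches Kitchen
  - product 7 (Keyboard): category_id=6 -> matches Sports
  - product 8 (Camera): category_id=2 -> matches Books
All 8 rows appear; 1 has NULL category.

SQL:
SELECT a.name, b.name AS category
FROM products a
LEFT JOIN categories b ON a.category_id = b.id

Result:
name     | category
---------+---------
Pen      | Books   
Phone    | Kitchen 
Lamp     | Toys    
Notebook | NULL    
Stapler  | Kitchen 
Cable    | Kitchen 
Keyboard | Sports  
Camera   | Books   


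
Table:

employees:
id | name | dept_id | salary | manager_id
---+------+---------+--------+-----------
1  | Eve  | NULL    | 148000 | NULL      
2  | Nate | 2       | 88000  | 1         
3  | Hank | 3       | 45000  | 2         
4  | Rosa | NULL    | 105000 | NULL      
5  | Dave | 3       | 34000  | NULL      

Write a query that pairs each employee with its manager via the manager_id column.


This is a self-join: employees is joined to a second copy of itself, matching each row's manager_id to another row's id. Use LEFT JOIN so rows with manager_id=NULL are kept.
  - employee 1 (Eve): manager_id=NULL -> NULL
  - employee 2 (Nate): manager_id=1 -> Eve
  - employee 3 (Hank): manager_id=2 -> Nate
  - employee 4 (Rosa): manager_id=NULL -> NULL
  - employee 5 (Dave): manager_id=NULL -> NULL

SQL:
SELECT a.name AS item, b.name AS manager
FROM employees a
LEFT JOIN employees b ON a.manager_id = b.id

Result:
item | manager
-----+--------
Eve  | NULL   
Nate | Eve    
Hank | Nate   
Rosa | NULL   
Dave | NULL   


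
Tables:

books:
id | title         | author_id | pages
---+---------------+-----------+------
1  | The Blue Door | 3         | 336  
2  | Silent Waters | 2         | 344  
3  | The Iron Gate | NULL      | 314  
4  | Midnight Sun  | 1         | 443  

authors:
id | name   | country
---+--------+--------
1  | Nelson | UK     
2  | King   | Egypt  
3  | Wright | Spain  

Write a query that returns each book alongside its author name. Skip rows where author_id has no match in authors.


INNER JOIN keeps only books rows whose author_id matches an id in authors. Walk through each book:
  - book 1 (The Blue Door): author_id=3 -> matches Wright
  - book 2 (Silent Waters): author_id=2 -> matches King
  - book 3 (The Iron Gate): author_id=NULL, no match -> dropped
  - book 4 (Midnight Sun): author_id=1 -> matches Nelson
So 1 of 4 rows is dropped.

SQL:
SELECT a.title, b.name AS author
FROM books a
INNER JOIN authors b ON a.author_id = b.id

Result:
title         | author
--------------+-------
The Blue Door | Wright
Silent Waters | King  
Midnight Sun  | Nelson


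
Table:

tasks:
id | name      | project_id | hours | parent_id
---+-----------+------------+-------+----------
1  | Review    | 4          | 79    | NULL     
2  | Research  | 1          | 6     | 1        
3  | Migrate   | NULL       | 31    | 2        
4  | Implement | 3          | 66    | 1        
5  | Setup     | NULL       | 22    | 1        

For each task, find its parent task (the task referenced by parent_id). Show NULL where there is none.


This is a self-join: tasks is joined to a second copy of itself, matching each row's parent_id to another row's id. Use LEFT JOIN so rows with parent_id=NULL are kept.
  - task 1 (Review): parent_id=NULL -> NULL
  - task 2 (Research): parent_id=1 -> Review
  - task 3 (Migrate): parent_id=2 -> Research
  - task 4 (Implement): parent_id=1 -> Review
  - task 5 (Setup): parent_id=1 -> Review

SQL:
SELECT a.name AS item, b.name AS parent
FROM tasks a
LEFT JOIN tasks b ON a.parent_id = b.id

Result:
item      | parent  
----------+---------
Review    | NULL    
Research  | Review  
Migrate   | Research
Implement | Review  
Setup     | Review  


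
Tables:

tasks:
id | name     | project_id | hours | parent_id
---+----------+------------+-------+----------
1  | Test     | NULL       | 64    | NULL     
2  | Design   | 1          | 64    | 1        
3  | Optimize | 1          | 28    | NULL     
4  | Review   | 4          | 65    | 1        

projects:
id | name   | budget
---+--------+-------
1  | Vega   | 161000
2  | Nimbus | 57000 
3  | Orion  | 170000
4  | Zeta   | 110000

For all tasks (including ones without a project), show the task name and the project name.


LEFT JOIN keeps every row from tasks (the left table); where project_id has no match in projects, the project columns become NULL. Walk through each task:
  - task 1 (Test): project_id=NULL, no match -> kept with NULL
  - task 2 (Design): project_id=1 -> matches Vega
  - task 3 (Optimize): project_id=1 -> matches Vega
  - task 4 (Review): project_id=4 -> matches Zeta
All 4 rows appear; 1 has NULL project.

SQL:
SELECT a.name, b.name AS project
FROM tasks a
LEFT JOIN projects b ON a.project_id = b.id

Result:
name     | project
---------+--------
Test     | NULL   
Design   | Vega   
Optimize | Vega   
Review   | Zeta   


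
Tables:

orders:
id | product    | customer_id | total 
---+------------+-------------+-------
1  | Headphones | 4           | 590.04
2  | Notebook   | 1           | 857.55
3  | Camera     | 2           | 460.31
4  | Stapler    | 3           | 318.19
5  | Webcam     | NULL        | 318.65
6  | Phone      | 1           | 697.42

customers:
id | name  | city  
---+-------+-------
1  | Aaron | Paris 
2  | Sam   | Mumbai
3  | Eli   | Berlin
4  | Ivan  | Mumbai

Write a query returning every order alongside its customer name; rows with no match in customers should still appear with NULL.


LEFT JOIN keeps every row from orders (the left table); where customer_id has no match in customers, the customer columns become NULL. Walk through each order:
  - order 1 (Headphones): customer_id=4 -> matches Ivan
  - order 2 (Notebook): customer_id=1 -> matches Aaron
  - order 3 (Camera): customer_id=2 -> matches Sam
  - order 4 (Stapler): customer_id=3 -> matches Eli
  - order 5 (Webcam): customer_id=NULL, no match -> kept with NULL
  - order 6 (Phone): customer_id=1 -> matches Aaron
All 6 rows appear; 1 has NULL customer.

SQL:
SELECT a.product, b.name AS customer
FROM orders a
LEFT JOIN customers b ON a.customer_id = b.id

Result:
product    | customer
-----------+---------
Headphones | Ivan    
Notebook   | Aaron   
Camera     | Sam     
Stapler    | Eli     
Webcam     | NULL    
Phone      | Aaron   


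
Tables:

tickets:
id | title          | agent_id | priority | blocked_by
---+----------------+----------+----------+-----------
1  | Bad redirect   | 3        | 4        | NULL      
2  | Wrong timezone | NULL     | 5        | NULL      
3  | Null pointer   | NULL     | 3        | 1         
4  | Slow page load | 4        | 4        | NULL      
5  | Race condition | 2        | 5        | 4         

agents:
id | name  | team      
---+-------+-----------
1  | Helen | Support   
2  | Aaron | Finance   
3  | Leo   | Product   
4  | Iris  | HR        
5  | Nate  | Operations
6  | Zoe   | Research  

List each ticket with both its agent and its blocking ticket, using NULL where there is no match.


Two LEFT JOINs from the same base table tickets: one to agents via agent_id, one to tickets itself via blocked_by. Both are LEFT so every ticket is preserved.
Match against agents:
  - ticket 1 (Bad redirect): agent_id=3 -> matches Leo
  - ticket 2 (Wrong timezone): agent_id=NULL, no match -> kept with NULL
  - ticket 3 (Null pointer): agent_id=NULL, no match -> kept with NULL
  - ticket 4 (Slow page load): agent_id=4 -> matches Iris
  - ticket 5 (Race condition): agent_id=2 -> matches Aaron
Match against tickets (self):
  - ticket 1 (Bad redirect): blocked_by=NULL -> NULL
  - ticket 2 (Wrong timezone): blocked_by=NULL -> NULL
  - ticket 3 (Null pointer): blocked_by=1 -> Bad redirect
  - ticket 4 (Slow page load): blocked_by=NULL -> NULL
  - ticket 5 (Race condition): blocked_by=4 -> Slow page load

SQL:
SELECT a.title, b.name AS agent, c.title AS blocked_by
FROM tickets a
LEFT JOIN agents b ON a.agent_id = b.id
LEFT JOIN tickets c ON a.blocked_by = c.id

Result:
title          | agent | blocked_by    
---------------+-------+---------------
Bad redirect   | Leo   | NULL          
Wrong timezone | NULL  | NULL          
Null pointer   | NULL  | Bad redirect  
Slow page load | Iris  | NULL          
Race condition | Aaron | Slow page load


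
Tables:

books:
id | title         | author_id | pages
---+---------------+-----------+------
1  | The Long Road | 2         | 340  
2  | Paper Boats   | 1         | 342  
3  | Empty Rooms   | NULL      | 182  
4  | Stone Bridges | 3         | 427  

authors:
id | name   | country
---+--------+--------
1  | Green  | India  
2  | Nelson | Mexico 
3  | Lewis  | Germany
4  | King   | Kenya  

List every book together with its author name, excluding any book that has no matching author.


INNER JOIN keeps only books rows whose author_id matches an id in authors. Walk through each book:
  - book 1 (The Long Road): author_id=2 -> matches Nelson
  - book 2 (Paper Boats): author_id=1 -> matches Green
  - book 3 (Empty Rooms): author_id=NULL, no match -> dropped
  - book 4 (Stone Bridges): author_id=3 -> matches Lewis
So 1 of 4 rows is dropped.

SQL:
SELECT a.title, b.name AS author
FROM books a
INNER JOIN authors b ON a.author_id = b.id

Result:
title         | author
--------------+-------
The Long Road | Nelson
Paper Boats   | Green 
Stone Bridges | Lewis 


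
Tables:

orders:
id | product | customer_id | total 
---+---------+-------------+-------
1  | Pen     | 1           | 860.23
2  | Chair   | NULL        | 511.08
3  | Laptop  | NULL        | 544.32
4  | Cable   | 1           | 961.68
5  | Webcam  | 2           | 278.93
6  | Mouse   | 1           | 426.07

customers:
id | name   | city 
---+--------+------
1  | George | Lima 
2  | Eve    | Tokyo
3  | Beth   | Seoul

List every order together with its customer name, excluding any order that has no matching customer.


INNER JOIN keeps only orders rows whose customer_id matches an id in customers. Walk through each order:
  - order 1 (Pen): customer_id=1 -> matches George
  - order 2 (Chair): customer_id=NULL, no match -> dropped
  - order 3 (Laptop): customer_id=NULL, no match -> dropped
  - order 4 (Cable): customer_id=1 -> matches George
  - order 5 (Webcam): customer_id=2 -> matches Eve
  - order 6 (Mouse): customer_id=1 -> matches George
So 2 of 6 rows are dropped.

SQL:
SELECT a.product, b.name AS customer
FROM orders a
INNER JOIN customers b ON a.customer_id = b.id

Result:
product | customer
--------+---------
Pen     | George  
Cable   | George  
Webcam  | Eve     
Mouse   | George  


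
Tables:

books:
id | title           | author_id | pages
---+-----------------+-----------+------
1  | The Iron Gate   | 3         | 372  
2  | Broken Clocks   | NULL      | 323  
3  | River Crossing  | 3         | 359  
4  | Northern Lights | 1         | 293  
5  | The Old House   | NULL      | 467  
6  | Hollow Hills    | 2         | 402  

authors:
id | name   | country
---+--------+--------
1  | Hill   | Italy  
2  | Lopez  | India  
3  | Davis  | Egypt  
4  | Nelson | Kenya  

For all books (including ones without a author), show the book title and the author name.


LEFT JOIN keeps every row from books (the left table); where author_id has no match in authors, the author columns become NULL. Walk through each book:
  - book 1 (The Iron Gate): author_id=3 -> matches Davis
  - book 2 (Broken Clocks): author_id=NULL, no match -> kept with NULL
  - book 3 (River Crossing): author_id=3 -> matches Davis
  - book 4 (Northern Lights): author_id=1 -> matches Hill
  - book 5 (The Old House): author_id=NULL, no match -> kept with NULL
  - book 6 (Hollow Hills): author_id=2 -> matches Lopez
All 6 rows appear; 2 have NULL author.

SQL:
SELECT a.title, b.name AS author
FROM books a
LEFT JOIN authors b ON a.author_id = b.id

Result:
title           | author
----------------+-------
The Iron Gate   | Davis 
Broken Clocks   | NULL  
River Crossing  | Davis 
Northern Lights | Hill  
The Old House   | NULL  
Hollow Hills    | Lopez 


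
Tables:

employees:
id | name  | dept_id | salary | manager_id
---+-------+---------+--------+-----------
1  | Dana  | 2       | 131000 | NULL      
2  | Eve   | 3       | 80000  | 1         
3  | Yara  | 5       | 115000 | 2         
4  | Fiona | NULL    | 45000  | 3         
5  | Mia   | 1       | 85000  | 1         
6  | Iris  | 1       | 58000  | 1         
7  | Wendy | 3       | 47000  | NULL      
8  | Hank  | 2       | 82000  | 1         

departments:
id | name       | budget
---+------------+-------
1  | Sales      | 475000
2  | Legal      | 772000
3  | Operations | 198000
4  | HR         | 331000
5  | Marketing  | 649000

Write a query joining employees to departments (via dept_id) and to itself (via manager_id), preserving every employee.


Two LEFT JOINs from the same base table employees: one to departments via dept_id, one to employees itself via manager_id. Both are LEFT so every employee is preserved.
Match against departments:
  - employee 1 (Dana): dept_id=2 -> matches Legal
  - employee 2 (Eve): dept_id=3 -> matches Operations
  - employee 3 (Yara): dept_id=5 -> matches Marketing
  - employee 4 (Fiona): dept_id=NULL, no match -> kept with NULL
  - employee 5 (Mia): dept_id=1 -> matches Sales
  - employee 6 (Iris): dept_id=1 -> matches Sales
  - employee 7 (Wendy): dept_id=3 -> matches Operations
  - employee 8 (Hank): dept_id=2 -> matches Legal
Match against employees (self):
  - employee 1 (Dana): manager_id=NULL -> NULL
  - employee 2 (Eve): manager_id=1 -> Dana
  - employee 3 (Yara): manager_id=2 -> Eve
  - employee 4 (Fiona): manager_id=3 -> Yara
  - employee 5 (Mia): manager_id=1 -> Dana
  - employee 6 (Iris): manager_id=1 -> Dana
  - employee 7 (Wendy): manager_id=NULL -> NULL
  - employee 8 (Hank): manager_id=1 -> Dana

SQL:
SELECT a.name, b.name AS department, c.name AS manager
FROM employees a
LEFT JOIN departments b ON a.dept_id = b.id
LEFT JOIN employees c ON a.manager_id = c.id

Result:
name  | department | manager
------+------------+--------
Dana  | Legal      | NULL   
Eve   | Operations | Dana   
Yara  | Marketing  | Eve    
Fiona | NULL       | Yara   
Mia   | Sales      | Dana   
Iris  | Sales      | Dana   
Wendy | Operations | NULL   
Hank  | Legal      | Dana   


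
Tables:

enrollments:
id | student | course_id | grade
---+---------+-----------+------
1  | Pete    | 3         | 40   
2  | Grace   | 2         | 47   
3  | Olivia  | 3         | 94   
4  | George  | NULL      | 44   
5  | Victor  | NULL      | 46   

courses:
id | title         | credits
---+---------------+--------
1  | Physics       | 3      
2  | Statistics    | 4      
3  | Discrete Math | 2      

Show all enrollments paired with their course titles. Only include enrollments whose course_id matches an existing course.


INNER JOIN keeps only enrollments rows whose course_id matches an id in courses. Walk through each enrollment:
  - enrollment 1 (Pete): course_id=3 -> matches Discrete Math
  - enrollment 2 (Grace): course_id=2 -> matches Statistics
  - enrollment 3 (Olivia): course_id=3 -> matches Discrete Math
  - enrollment 4 (George): course_id=NULL, no match -> dropped
  - enrollment 5 (Victor): course_id=NULL, no match -> dropped
So 2 of 5 rows are dropped.

SQL:
SELECT a.student, b.title AS course
FROM enrollments a
INNER JOIN courses b ON a.course_id = b.id

Result:
student | course       
--------+--------------
Pete    | Discrete Math
Grace   | Statistics   
Olivia  | Discrete Math


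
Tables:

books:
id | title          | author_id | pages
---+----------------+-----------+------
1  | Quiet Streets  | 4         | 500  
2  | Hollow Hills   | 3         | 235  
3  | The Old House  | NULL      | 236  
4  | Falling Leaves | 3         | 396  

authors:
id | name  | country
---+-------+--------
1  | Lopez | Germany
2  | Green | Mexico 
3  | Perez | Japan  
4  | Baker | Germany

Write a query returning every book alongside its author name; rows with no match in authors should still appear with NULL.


LEFT JOIN keeps every row from books (the left table); where author_id has no match in authors, the author columns become NULL. Walk through each book:
  - book 1 (Quiet Streets): author_id=4 -> matches Baker
  - book 2 (Hollow Hills): author_id=3 -> matches Perez
  - book 3 (The Old House): author_id=NULL, no match -> kept with NULL
  - book 4 (Falling Leaves): author_id=3 -> matches Perez
All 4 rows appear; 1 has NULL author.

SQL:
SELECT a.title, b.name AS author
FROM books a
LEFT JOIN authors b ON a.author_id = b.id

Result:
title          | author
---------------+-------
Quiet Streets  | Baker 
Hollow Hills   | Perez 
The Old House  | NULL  
Falling Leaves | Perez 


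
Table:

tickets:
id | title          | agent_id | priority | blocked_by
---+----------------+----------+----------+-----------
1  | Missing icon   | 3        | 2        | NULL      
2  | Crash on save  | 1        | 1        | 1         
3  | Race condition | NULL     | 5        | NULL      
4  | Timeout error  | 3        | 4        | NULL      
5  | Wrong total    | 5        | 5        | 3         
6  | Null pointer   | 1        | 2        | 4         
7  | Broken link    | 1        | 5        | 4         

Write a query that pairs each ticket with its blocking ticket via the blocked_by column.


This is a self-join: tickets is joined to a second copy of itself, matching each row's blocked_by to another row's id. Use LEFT JOIN so rows with blocked_by=NULL are kept.
  - ticket 1 (Missing icon): blocked_by=NULL -> NULL
  - ticket 2 (Crash on save): blocked_by=1 -> Missing icon
  - ticket 3 (Race condition): blocked_by=NULL -> NULL
  - ticket 4 (Timeout error): blocked_by=NULL -> NULL
  - ticket 5 (Wrong total): blocked_by=3 -> Race condition
  - ticket 6 (Null pointer): blocked_by=4 -> Timeout error
  - ticket 7 (Broken link): blocked_by=4 -> Timeout error

SQL:
SELECT a.title AS item, b.title AS blocked_by
FROM tickets a
LEFT JOIN tickets b ON a.blocked_by = b.id

Result:
item           | blocked_by    
---------------+---------------
Missing icon   | NULL          
Crash on save  | Missing icon  
Race condition | NULL          
Timeout error  | NULL          
Wrong total    | Race condition
Null pointer   | Timeout error 
Broken link    | Timeout error 


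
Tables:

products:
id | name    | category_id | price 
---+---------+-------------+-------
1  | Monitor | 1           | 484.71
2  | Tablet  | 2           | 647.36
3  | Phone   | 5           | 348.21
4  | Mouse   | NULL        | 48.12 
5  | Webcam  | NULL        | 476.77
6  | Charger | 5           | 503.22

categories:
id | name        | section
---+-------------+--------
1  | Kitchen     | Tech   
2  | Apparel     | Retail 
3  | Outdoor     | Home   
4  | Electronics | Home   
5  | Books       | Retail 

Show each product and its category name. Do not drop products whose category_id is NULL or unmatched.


LEFT JOIN keeps every row from products (the left table); where category_id has no match in categories, the category columns become NULL. Walk through each product:
  - product 1 (Monitor): category_id=1 -> matches Kitchen
  - product 2 (Tablet): category_id=2 -> matches Apparel
  - product 3 (Phone): category_id=5 -> matches Books
  - product 4 (Mouse): category_id=NULL, no match -> kept with NULL
  - product 5 (Webcam): category_id=NULL, no match -> kept with NULL
  - product 6 (Charger): category_id=5 -> matches Books
All 6 rows appear; 2 have NULL category.

SQL:
SELECT a.name, b.name AS category
FROM products a
LEFT JOIN categories b ON a.category_id = b.id

Result:
name    | category
--------+---------
Monitor | Kitchen 
Tablet  | Apparel 
Phone   | Books   
Mouse   | NULL    
Webcam  | NULL    
Charger | Books   


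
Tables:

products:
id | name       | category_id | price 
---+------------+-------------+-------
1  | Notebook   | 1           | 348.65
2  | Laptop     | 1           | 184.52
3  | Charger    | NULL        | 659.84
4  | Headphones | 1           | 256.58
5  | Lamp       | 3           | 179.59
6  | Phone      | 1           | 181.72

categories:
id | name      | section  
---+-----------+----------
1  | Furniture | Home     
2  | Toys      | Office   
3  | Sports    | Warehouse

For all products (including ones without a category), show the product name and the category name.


LEFT JOIN keeps every row from products (the left table); where category_id has no match in categories, the category columns become NULL. Walk through each product:
  - product 1 (Notebook): category_id=1 -> matches Furniture
  - product 2 (Laptop): category_id=1 -> matches Furniture
  - product 3 (Charger): category_id=NULL, no match -> kept with NULL
  - product 4 (Headphones): category_id=1 -> matches Furniture
  - product 5 (Lamp): category_id=3 -> matches Sports
  - product 6 (Phone): category_id=1 -> matches Furniture
All 6 rows appear; 1 has NULL category.

SQL:
SELECT a.name, b.name AS category
FROM products a
LEFT JOIN categories b ON a.category_id = b.id

Result:
name       | category 
-----------+----------
Notebook   | Furniture
Laptop     | Furniture
Charger    | NULL     
Headphones | Furniture
Lamp       | Sports   
Phone      | Furniture


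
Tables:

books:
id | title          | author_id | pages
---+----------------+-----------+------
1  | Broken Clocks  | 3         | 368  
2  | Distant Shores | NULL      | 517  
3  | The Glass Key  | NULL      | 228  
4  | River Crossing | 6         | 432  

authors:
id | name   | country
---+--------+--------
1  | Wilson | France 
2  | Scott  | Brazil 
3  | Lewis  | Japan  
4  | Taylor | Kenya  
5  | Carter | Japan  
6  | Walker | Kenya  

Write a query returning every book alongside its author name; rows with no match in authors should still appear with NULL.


LEFT JOIN keeps every row from books (the left table); where author_id has no match in authors, the author columns become NULL. Walk through each book:
  - book 1 (Broken Clocks): author_id=3 -> matches Lewis
  - book 2 (Distant Shores): author_id=NULL, no match -> kept with NULL
  - book 3 (The Glass Key): author_id=NULL, no match -> kept with NULL
  - book 4 (River Crossing): author_id=6 -> matches Walker
All 4 rows appear; 2 have NULL author.

SQL:
SELECT a.title, b.name AS author
FROM books a
LEFT JOIN authors b ON a.author_id = b.id

Result:
title          | author
---------------+-------
Broken Clocks  | Lewis 
Distant Shores | NULL  
The Glass Key  | NULL  
River Crossing | Walker
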